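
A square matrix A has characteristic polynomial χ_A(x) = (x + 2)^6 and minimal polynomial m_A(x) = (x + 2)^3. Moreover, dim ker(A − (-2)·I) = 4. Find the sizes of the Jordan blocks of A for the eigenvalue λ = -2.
Block sizes for λ = -2: [3, 1, 1, 1]

Step 1 — from the characteristic polynomial, algebraic multiplicity of λ = -2 is 6. From dim ker(A − (-2)·I) = 4, there are exactly 4 Jordan blocks for λ = -2.
Step 2 — from the minimal polynomial, the factor (x + 2)^3 tells us the largest block for λ = -2 has size 3.
Step 3 — with total size 6, 4 blocks, and largest block 3, the block sizes (in nonincreasing order) are [3, 1, 1, 1].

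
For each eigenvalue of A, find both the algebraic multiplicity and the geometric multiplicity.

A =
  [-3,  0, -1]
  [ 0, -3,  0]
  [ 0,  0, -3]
λ = -3: alg = 3, geom = 2

Step 1 — factor the characteristic polynomial to read off the algebraic multiplicities:
  χ_A(x) = (x + 3)^3

Step 2 — compute geometric multiplicities via the rank-nullity identity g(λ) = n − rank(A − λI):
  rank(A − (-3)·I) = 1, so dim ker(A − (-3)·I) = n − 1 = 2

Summary:
  λ = -3: algebraic multiplicity = 3, geometric multiplicity = 2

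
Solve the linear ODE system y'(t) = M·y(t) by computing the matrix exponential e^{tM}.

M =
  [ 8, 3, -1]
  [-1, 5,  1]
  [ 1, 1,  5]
e^{tM} =
  [2*t*exp(6*t) + exp(6*t), t^2*exp(6*t) + 3*t*exp(6*t), t^2*exp(6*t) - t*exp(6*t)]
  [-t*exp(6*t), -t^2*exp(6*t)/2 - t*exp(6*t) + exp(6*t), -t^2*exp(6*t)/2 + t*exp(6*t)]
  [t*exp(6*t), t^2*exp(6*t)/2 + t*exp(6*t), t^2*exp(6*t)/2 - t*exp(6*t) + exp(6*t)]

Strategy: write M = P · J · P⁻¹ where J is a Jordan canonical form, so e^{tM} = P · e^{tJ} · P⁻¹, and e^{tJ} can be computed block-by-block.

M has Jordan form
J =
  [6, 1, 0]
  [0, 6, 1]
  [0, 0, 6]
(up to reordering of blocks).

Per-block formulas:
  For a 3×3 Jordan block J_3(6): exp(t · J_3(6)) = e^(6t)·(I + t·N + (t^2/2)·N^2), where N is the 3×3 nilpotent shift.

After assembling e^{tJ} and conjugating by P, we get:

e^{tM} =
  [2*t*exp(6*t) + exp(6*t), t^2*exp(6*t) + 3*t*exp(6*t), t^2*exp(6*t) - t*exp(6*t)]
  [-t*exp(6*t), -t^2*exp(6*t)/2 - t*exp(6*t) + exp(6*t), -t^2*exp(6*t)/2 + t*exp(6*t)]
  [t*exp(6*t), t^2*exp(6*t)/2 + t*exp(6*t), t^2*exp(6*t)/2 - t*exp(6*t) + exp(6*t)]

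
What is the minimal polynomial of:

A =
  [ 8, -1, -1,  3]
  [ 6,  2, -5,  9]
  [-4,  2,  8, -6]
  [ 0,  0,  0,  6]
x^3 - 18*x^2 + 108*x - 216

The characteristic polynomial is χ_A(x) = (x - 6)^4, so the eigenvalues are known. The minimal polynomial is
  m_A(x) = Π_λ (x − λ)^{k_λ}
where k_λ is the size of the *largest* Jordan block for λ (equivalently, the smallest k with (A − λI)^k v = 0 for every generalised eigenvector v of λ).

  λ = 6: largest Jordan block has size 3, contributing (x − 6)^3

So m_A(x) = (x - 6)^3 = x^3 - 18*x^2 + 108*x - 216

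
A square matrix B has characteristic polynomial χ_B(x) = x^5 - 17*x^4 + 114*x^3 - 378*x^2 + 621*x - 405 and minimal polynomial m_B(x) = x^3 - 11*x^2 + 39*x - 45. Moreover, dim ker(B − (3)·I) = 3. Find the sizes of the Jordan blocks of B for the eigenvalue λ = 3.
Block sizes for λ = 3: [2, 1, 1]

Step 1 — from the characteristic polynomial, algebraic multiplicity of λ = 3 is 4. From dim ker(B − (3)·I) = 3, there are exactly 3 Jordan blocks for λ = 3.
Step 2 — from the minimal polynomial, the factor (x − 3)^2 tells us the largest block for λ = 3 has size 2.
Step 3 — with total size 4, 3 blocks, and largest block 2, the block sizes (in nonincreasing order) are [2, 1, 1].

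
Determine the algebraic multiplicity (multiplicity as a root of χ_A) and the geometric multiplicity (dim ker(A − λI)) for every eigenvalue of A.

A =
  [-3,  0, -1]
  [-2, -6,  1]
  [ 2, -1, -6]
λ = -5: alg = 3, geom = 1

Step 1 — factor the characteristic polynomial to read off the algebraic multiplicities:
  χ_A(x) = (x + 5)^3

Step 2 — compute geometric multiplicities via the rank-nullity identity g(λ) = n − rank(A − λI):
  rank(A − (-5)·I) = 2, so dim ker(A − (-5)·I) = n − 2 = 1

Summary:
  λ = -5: algebraic multiplicity = 3, geometric multiplicity = 1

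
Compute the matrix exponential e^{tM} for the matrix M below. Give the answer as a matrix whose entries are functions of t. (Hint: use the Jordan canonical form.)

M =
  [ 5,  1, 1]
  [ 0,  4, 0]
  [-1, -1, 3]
e^{tM} =
  [t*exp(4*t) + exp(4*t), t*exp(4*t), t*exp(4*t)]
  [0, exp(4*t), 0]
  [-t*exp(4*t), -t*exp(4*t), -t*exp(4*t) + exp(4*t)]

Strategy: write M = P · J · P⁻¹ where J is a Jordan canonical form, so e^{tM} = P · e^{tJ} · P⁻¹, and e^{tJ} can be computed block-by-block.

M has Jordan form
J =
  [4, 1, 0]
  [0, 4, 0]
  [0, 0, 4]
(up to reordering of blocks).

Per-block formulas:
  For a 2×2 Jordan block J_2(4): exp(t · J_2(4)) = e^(4t)·(I + t·N), where N is the 2×2 nilpotent shift.
  For a 1×1 block at λ = 4: exp(t · [4]) = [e^(4t)].

After assembling e^{tJ} and conjugating by P, we get:

e^{tM} =
  [t*exp(4*t) + exp(4*t), t*exp(4*t), t*exp(4*t)]
  [0, exp(4*t), 0]
  [-t*exp(4*t), -t*exp(4*t), -t*exp(4*t) + exp(4*t)]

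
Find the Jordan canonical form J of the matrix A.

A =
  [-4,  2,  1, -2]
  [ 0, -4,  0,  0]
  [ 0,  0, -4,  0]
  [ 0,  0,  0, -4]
J_2(-4) ⊕ J_1(-4) ⊕ J_1(-4)

The characteristic polynomial is
  det(x·I − A) = x^4 + 16*x^3 + 96*x^2 + 256*x + 256 = (x + 4)^4

Eigenvalues and multiplicities (the geometric multiplicity of λ is n − rank(A − λI), which equals the number of Jordan blocks for λ):
  λ = -4: algebraic multiplicity = 4, geometric multiplicity = 3

Determining the block sizes for each eigenvalue:
  λ = -4: 3 blocks summing to 4 forces exactly one block of size 2 and the rest size 1 → block sizes [2, 1, 1]

Assembling the blocks gives a Jordan form
J =
  [-4,  1,  0,  0]
  [ 0, -4,  0,  0]
  [ 0,  0, -4,  0]
  [ 0,  0,  0, -4]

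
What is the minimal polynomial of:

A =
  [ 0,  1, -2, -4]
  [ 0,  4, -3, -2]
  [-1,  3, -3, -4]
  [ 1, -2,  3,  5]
x^4 - 6*x^3 + 12*x^2 - 10*x + 3

The characteristic polynomial is χ_A(x) = (x - 3)*(x - 1)^3, so the eigenvalues are known. The minimal polynomial is
  m_A(x) = Π_λ (x − λ)^{k_λ}
where k_λ is the size of the *largest* Jordan block for λ (equivalently, the smallest k with (A − λI)^k v = 0 for every generalised eigenvector v of λ).

  λ = 1: largest Jordan block has size 3, contributing (x − 1)^3
  λ = 3: largest Jordan block has size 1, contributing (x − 3)

So m_A(x) = (x - 3)*(x - 1)^3 = x^4 - 6*x^3 + 12*x^2 - 10*x + 3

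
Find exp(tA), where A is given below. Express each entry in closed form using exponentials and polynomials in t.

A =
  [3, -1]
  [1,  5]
e^{tA} =
  [-t*exp(4*t) + exp(4*t), -t*exp(4*t)]
  [t*exp(4*t), t*exp(4*t) + exp(4*t)]

Strategy: write A = P · J · P⁻¹ where J is a Jordan canonical form, so e^{tA} = P · e^{tJ} · P⁻¹, and e^{tJ} can be computed block-by-block.

A has Jordan form
J =
  [4, 1]
  [0, 4]
(up to reordering of blocks).

Per-block formulas:
  For a 2×2 Jordan block J_2(4): exp(t · J_2(4)) = e^(4t)·(I + t·N), where N is the 2×2 nilpotent shift.

After assembling e^{tJ} and conjugating by P, we get:

e^{tA} =
  [-t*exp(4*t) + exp(4*t), -t*exp(4*t)]
  [t*exp(4*t), t*exp(4*t) + exp(4*t)]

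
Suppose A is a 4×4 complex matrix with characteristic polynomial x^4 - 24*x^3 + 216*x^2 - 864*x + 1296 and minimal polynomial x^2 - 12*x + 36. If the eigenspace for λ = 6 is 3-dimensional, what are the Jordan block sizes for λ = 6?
Block sizes for λ = 6: [2, 1, 1]

Step 1 — from the characteristic polynomial, algebraic multiplicity of λ = 6 is 4. From dim ker(A − (6)·I) = 3, there are exactly 3 Jordan blocks for λ = 6.
Step 2 — from the minimal polynomial, the factor (x − 6)^2 tells us the largest block for λ = 6 has size 2.
Step 3 — with total size 4, 3 blocks, and largest block 2, the block sizes (in nonincreasing order) are [2, 1, 1].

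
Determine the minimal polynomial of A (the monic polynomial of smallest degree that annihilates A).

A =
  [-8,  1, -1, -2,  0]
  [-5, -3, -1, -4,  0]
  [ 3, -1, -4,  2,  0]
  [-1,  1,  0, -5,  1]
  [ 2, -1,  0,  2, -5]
x^3 + 15*x^2 + 75*x + 125

The characteristic polynomial is χ_A(x) = (x + 5)^5, so the eigenvalues are known. The minimal polynomial is
  m_A(x) = Π_λ (x − λ)^{k_λ}
where k_λ is the size of the *largest* Jordan block for λ (equivalently, the smallest k with (A − λI)^k v = 0 for every generalised eigenvector v of λ).

  λ = -5: largest Jordan block has size 3, contributing (x + 5)^3

So m_A(x) = (x + 5)^3 = x^3 + 15*x^2 + 75*x + 125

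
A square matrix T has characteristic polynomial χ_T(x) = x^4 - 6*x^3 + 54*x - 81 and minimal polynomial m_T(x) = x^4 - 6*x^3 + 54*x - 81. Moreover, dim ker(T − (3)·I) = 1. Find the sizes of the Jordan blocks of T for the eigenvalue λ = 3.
Block sizes for λ = 3: [3]

Step 1 — from the characteristic polynomial, algebraic multiplicity of λ = 3 is 3. From dim ker(T − (3)·I) = 1, there are exactly 1 Jordan blocks for λ = 3.
Step 2 — from the minimal polynomial, the factor (x − 3)^3 tells us the largest block for λ = 3 has size 3.
Step 3 — with total size 3, 1 blocks, and largest block 3, the block sizes (in nonincreasing order) are [3].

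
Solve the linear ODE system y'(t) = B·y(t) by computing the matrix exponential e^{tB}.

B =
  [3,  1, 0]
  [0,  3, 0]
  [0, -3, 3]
e^{tB} =
  [exp(3*t), t*exp(3*t), 0]
  [0, exp(3*t), 0]
  [0, -3*t*exp(3*t), exp(3*t)]

Strategy: write B = P · J · P⁻¹ where J is a Jordan canonical form, so e^{tB} = P · e^{tJ} · P⁻¹, and e^{tJ} can be computed block-by-block.

B has Jordan form
J =
  [3, 1, 0]
  [0, 3, 0]
  [0, 0, 3]
(up to reordering of blocks).

Per-block formulas:
  For a 2×2 Jordan block J_2(3): exp(t · J_2(3)) = e^(3t)·(I + t·N), where N is the 2×2 nilpotent shift.
  For a 1×1 block at λ = 3: exp(t · [3]) = [e^(3t)].

After assembling e^{tJ} and conjugating by P, we get:

e^{tB} =
  [exp(3*t), t*exp(3*t), 0]
  [0, exp(3*t), 0]
  [0, -3*t*exp(3*t), exp(3*t)]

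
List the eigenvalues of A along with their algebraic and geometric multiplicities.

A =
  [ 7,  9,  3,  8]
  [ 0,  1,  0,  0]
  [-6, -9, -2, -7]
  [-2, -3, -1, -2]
λ = 1: alg = 4, geom = 2

Step 1 — factor the characteristic polynomial to read off the algebraic multiplicities:
  χ_A(x) = (x - 1)^4

Step 2 — compute geometric multiplicities via the rank-nullity identity g(λ) = n − rank(A − λI):
  rank(A − (1)·I) = 2, so dim ker(A − (1)·I) = n − 2 = 2

Summary:
  λ = 1: algebraic multiplicity = 4, geometric multiplicity = 2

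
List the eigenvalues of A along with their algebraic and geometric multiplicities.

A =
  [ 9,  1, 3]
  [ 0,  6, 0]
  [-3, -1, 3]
λ = 6: alg = 3, geom = 2

Step 1 — factor the characteristic polynomial to read off the algebraic multiplicities:
  χ_A(x) = (x - 6)^3

Step 2 — compute geometric multiplicities via the rank-nullity identity g(λ) = n − rank(A − λI):
  rank(A − (6)·I) = 1, so dim ker(A − (6)·I) = n − 1 = 2

Summary:
  λ = 6: algebraic multiplicity = 3, geometric multiplicity = 2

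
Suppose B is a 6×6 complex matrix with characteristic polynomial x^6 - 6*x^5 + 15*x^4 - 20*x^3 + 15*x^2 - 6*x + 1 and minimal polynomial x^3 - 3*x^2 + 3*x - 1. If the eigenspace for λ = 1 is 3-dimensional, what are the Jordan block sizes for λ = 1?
Block sizes for λ = 1: [3, 2, 1]

Step 1 — from the characteristic polynomial, algebraic multiplicity of λ = 1 is 6. From dim ker(B − (1)·I) = 3, there are exactly 3 Jordan blocks for λ = 1.
Step 2 — from the minimal polynomial, the factor (x − 1)^3 tells us the largest block for λ = 1 has size 3.
Step 3 — with total size 6, 3 blocks, and largest block 3, the block sizes (in nonincreasing order) are [3, 2, 1].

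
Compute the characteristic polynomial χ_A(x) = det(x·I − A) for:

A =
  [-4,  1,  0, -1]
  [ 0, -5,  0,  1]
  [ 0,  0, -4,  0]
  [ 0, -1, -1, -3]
x^4 + 16*x^3 + 96*x^2 + 256*x + 256

Expanding det(x·I − A) (e.g. by cofactor expansion or by noting that A is similar to its Jordan form J, which has the same characteristic polynomial as A) gives
  χ_A(x) = x^4 + 16*x^3 + 96*x^2 + 256*x + 256
which factors as (x + 4)^4. The eigenvalues (with algebraic multiplicities) are λ = -4 with multiplicity 4.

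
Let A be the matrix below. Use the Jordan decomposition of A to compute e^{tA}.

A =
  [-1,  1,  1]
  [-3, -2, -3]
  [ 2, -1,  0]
e^{tA} =
  [t*exp(-2*t) + exp(-2*t), t*exp(-2*t), t*exp(-2*t)]
  [-exp(t) + exp(-2*t), exp(-2*t), -exp(t) + exp(-2*t)]
  [-t*exp(-2*t) + exp(t) - exp(-2*t), -t*exp(-2*t), -t*exp(-2*t) + exp(t)]

Strategy: write A = P · J · P⁻¹ where J is a Jordan canonical form, so e^{tA} = P · e^{tJ} · P⁻¹, and e^{tJ} can be computed block-by-block.

A has Jordan form
J =
  [-2,  1, 0]
  [ 0, -2, 0]
  [ 0,  0, 1]
(up to reordering of blocks).

Per-block formulas:
  For a 1×1 block at λ = 1: exp(t · [1]) = [e^(1t)].
  For a 2×2 Jordan block J_2(-2): exp(t · J_2(-2)) = e^(-2t)·(I + t·N), where N is the 2×2 nilpotent shift.

After assembling e^{tJ} and conjugating by P, we get:

e^{tA} =
  [t*exp(-2*t) + exp(-2*t), t*exp(-2*t), t*exp(-2*t)]
  [-exp(t) + exp(-2*t), exp(-2*t), -exp(t) + exp(-2*t)]
  [-t*exp(-2*t) + exp(t) - exp(-2*t), -t*exp(-2*t), -t*exp(-2*t) + exp(t)]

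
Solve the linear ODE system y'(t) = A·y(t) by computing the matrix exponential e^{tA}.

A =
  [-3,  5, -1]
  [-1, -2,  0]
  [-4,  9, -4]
e^{tA} =
  [-t^2*exp(-3*t)/2 + exp(-3*t), -2*t^2*exp(-3*t) + 5*t*exp(-3*t), t^2*exp(-3*t)/2 - t*exp(-3*t)]
  [-t^2*exp(-3*t)/2 - t*exp(-3*t), -2*t^2*exp(-3*t) + t*exp(-3*t) + exp(-3*t), t^2*exp(-3*t)/2]
  [-5*t^2*exp(-3*t)/2 - 4*t*exp(-3*t), -10*t^2*exp(-3*t) + 9*t*exp(-3*t), 5*t^2*exp(-3*t)/2 - t*exp(-3*t) + exp(-3*t)]

Strategy: write A = P · J · P⁻¹ where J is a Jordan canonical form, so e^{tA} = P · e^{tJ} · P⁻¹, and e^{tJ} can be computed block-by-block.

A has Jordan form
J =
  [-3,  1,  0]
  [ 0, -3,  1]
  [ 0,  0, -3]
(up to reordering of blocks).

Per-block formulas:
  For a 3×3 Jordan block J_3(-3): exp(t · J_3(-3)) = e^(-3t)·(I + t·N + (t^2/2)·N^2), where N is the 3×3 nilpotent shift.

After assembling e^{tJ} and conjugating by P, we get:

e^{tA} =
  [-t^2*exp(-3*t)/2 + exp(-3*t), -2*t^2*exp(-3*t) + 5*t*exp(-3*t), t^2*exp(-3*t)/2 - t*exp(-3*t)]
  [-t^2*exp(-3*t)/2 - t*exp(-3*t), -2*t^2*exp(-3*t) + t*exp(-3*t) + exp(-3*t), t^2*exp(-3*t)/2]
  [-5*t^2*exp(-3*t)/2 - 4*t*exp(-3*t), -10*t^2*exp(-3*t) + 9*t*exp(-3*t), 5*t^2*exp(-3*t)/2 - t*exp(-3*t) + exp(-3*t)]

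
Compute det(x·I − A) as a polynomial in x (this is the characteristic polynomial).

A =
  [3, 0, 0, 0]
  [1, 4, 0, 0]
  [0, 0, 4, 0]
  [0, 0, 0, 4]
x^4 - 15*x^3 + 84*x^2 - 208*x + 192

Expanding det(x·I − A) (e.g. by cofactor expansion or by noting that A is similar to its Jordan form J, which has the same characteristic polynomial as A) gives
  χ_A(x) = x^4 - 15*x^3 + 84*x^2 - 208*x + 192
which factors as (x - 4)^3*(x - 3). The eigenvalues (with algebraic multiplicities) are λ = 3 with multiplicity 1, λ = 4 with multiplicity 3.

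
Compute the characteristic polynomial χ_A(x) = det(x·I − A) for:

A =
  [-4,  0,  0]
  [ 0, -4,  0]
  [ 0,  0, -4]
x^3 + 12*x^2 + 48*x + 64

Expanding det(x·I − A) (e.g. by cofactor expansion or by noting that A is similar to its Jordan form J, which has the same characteristic polynomial as A) gives
  χ_A(x) = x^3 + 12*x^2 + 48*x + 64
which factors as (x + 4)^3. The eigenvalues (with algebraic multiplicities) are λ = -4 with multiplicity 3.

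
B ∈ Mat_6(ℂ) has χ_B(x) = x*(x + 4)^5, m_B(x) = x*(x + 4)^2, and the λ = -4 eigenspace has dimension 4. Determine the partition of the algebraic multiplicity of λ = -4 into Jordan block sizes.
Block sizes for λ = -4: [2, 1, 1, 1]

Step 1 — from the characteristic polynomial, algebraic multiplicity of λ = -4 is 5. From dim ker(B − (-4)·I) = 4, there are exactly 4 Jordan blocks for λ = -4.
Step 2 — from the minimal polynomial, the factor (x + 4)^2 tells us the largest block for λ = -4 has size 2.
Step 3 — with total size 5, 4 blocks, and largest block 2, the block sizes (in nonincreasing order) are [2, 1, 1, 1].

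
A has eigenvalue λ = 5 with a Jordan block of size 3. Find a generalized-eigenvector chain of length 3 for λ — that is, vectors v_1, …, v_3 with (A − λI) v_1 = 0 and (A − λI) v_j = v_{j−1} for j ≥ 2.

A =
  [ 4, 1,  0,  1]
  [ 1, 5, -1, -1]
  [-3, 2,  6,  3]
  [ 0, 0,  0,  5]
A Jordan chain for λ = 5 of length 3:
v_1 = (2, 2, 2, 0)ᵀ
v_2 = (-1, 1, -3, 0)ᵀ
v_3 = (1, 0, 0, 0)ᵀ

Let N = A − (5)·I. We want v_3 with N^3 v_3 = 0 but N^2 v_3 ≠ 0; then v_{j-1} := N · v_j for j = 3, …, 2.

Pick v_3 = (1, 0, 0, 0)ᵀ.
Then v_2 = N · v_3 = (-1, 1, -3, 0)ᵀ.
Then v_1 = N · v_2 = (2, 2, 2, 0)ᵀ.

Sanity check: (A − (5)·I) v_1 = (0, 0, 0, 0)ᵀ = 0. ✓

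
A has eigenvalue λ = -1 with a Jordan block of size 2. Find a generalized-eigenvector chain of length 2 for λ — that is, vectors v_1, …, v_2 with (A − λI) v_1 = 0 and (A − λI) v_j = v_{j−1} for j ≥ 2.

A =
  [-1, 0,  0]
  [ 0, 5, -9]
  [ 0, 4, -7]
A Jordan chain for λ = -1 of length 2:
v_1 = (0, 6, 4)ᵀ
v_2 = (0, 1, 0)ᵀ

Let N = A − (-1)·I. We want v_2 with N^2 v_2 = 0 but N^1 v_2 ≠ 0; then v_{j-1} := N · v_j for j = 2, …, 2.

Pick v_2 = (0, 1, 0)ᵀ.
Then v_1 = N · v_2 = (0, 6, 4)ᵀ.

Sanity check: (A − (-1)·I) v_1 = (0, 0, 0)ᵀ = 0. ✓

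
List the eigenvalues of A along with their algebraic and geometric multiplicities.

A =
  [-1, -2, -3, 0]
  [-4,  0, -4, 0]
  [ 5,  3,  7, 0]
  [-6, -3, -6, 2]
λ = 2: alg = 4, geom = 2

Step 1 — factor the characteristic polynomial to read off the algebraic multiplicities:
  χ_A(x) = (x - 2)^4

Step 2 — compute geometric multiplicities via the rank-nullity identity g(λ) = n − rank(A − λI):
  rank(A − (2)·I) = 2, so dim ker(A − (2)·I) = n − 2 = 2

Summary:
  λ = 2: algebraic multiplicity = 4, geometric multiplicity = 2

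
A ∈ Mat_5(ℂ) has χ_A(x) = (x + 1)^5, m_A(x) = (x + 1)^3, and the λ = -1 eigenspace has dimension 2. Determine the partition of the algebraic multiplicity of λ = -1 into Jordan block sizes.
Block sizes for λ = -1: [3, 2]

Step 1 — from the characteristic polynomial, algebraic multiplicity of λ = -1 is 5. From dim ker(A − (-1)·I) = 2, there are exactly 2 Jordan blocks for λ = -1.
Step 2 — from the minimal polynomial, the factor (x + 1)^3 tells us the largest block for λ = -1 has size 3.
Step 3 — with total size 5, 2 blocks, and largest block 3, the block sizes (in nonincreasing order) are [3, 2].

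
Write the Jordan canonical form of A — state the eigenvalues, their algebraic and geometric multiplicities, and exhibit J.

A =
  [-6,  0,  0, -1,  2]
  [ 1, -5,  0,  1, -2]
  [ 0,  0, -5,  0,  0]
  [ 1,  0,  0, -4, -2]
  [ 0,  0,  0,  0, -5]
J_2(-5) ⊕ J_1(-5) ⊕ J_1(-5) ⊕ J_1(-5)

The characteristic polynomial is
  det(x·I − A) = x^5 + 25*x^4 + 250*x^3 + 1250*x^2 + 3125*x + 3125 = (x + 5)^5

Eigenvalues and multiplicities (the geometric multiplicity of λ is n − rank(A − λI), which equals the number of Jordan blocks for λ):
  λ = -5: algebraic multiplicity = 5, geometric multiplicity = 4

Determining the block sizes for each eigenvalue:
  λ = -5: 4 blocks summing to 5 forces exactly one block of size 2 and the rest size 1 → block sizes [2, 1, 1, 1]

Assembling the blocks gives a Jordan form
J =
  [-5,  1,  0,  0,  0]
  [ 0, -5,  0,  0,  0]
  [ 0,  0, -5,  0,  0]
  [ 0,  0,  0, -5,  0]
  [ 0,  0,  0,  0, -5]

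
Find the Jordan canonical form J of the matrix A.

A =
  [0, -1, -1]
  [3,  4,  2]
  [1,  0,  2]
J_3(2)

The characteristic polynomial is
  det(x·I − A) = x^3 - 6*x^2 + 12*x - 8 = (x - 2)^3

Eigenvalues and multiplicities (the geometric multiplicity of λ is n − rank(A − λI), which equals the number of Jordan blocks for λ):
  λ = 2: algebraic multiplicity = 3, geometric multiplicity = 1

Determining the block sizes for each eigenvalue:
  λ = 2: one block (gm = 1), so the single block has size am = 3 → block sizes [3]

Assembling the blocks gives a Jordan form
J =
  [2, 1, 0]
  [0, 2, 1]
  [0, 0, 2]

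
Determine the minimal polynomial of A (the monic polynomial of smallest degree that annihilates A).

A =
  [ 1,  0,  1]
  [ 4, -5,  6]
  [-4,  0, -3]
x^3 + 7*x^2 + 11*x + 5

The characteristic polynomial is χ_A(x) = (x + 1)^2*(x + 5), so the eigenvalues are known. The minimal polynomial is
  m_A(x) = Π_λ (x − λ)^{k_λ}
where k_λ is the size of the *largest* Jordan block for λ (equivalently, the smallest k with (A − λI)^k v = 0 for every generalised eigenvector v of λ).

  λ = -5: largest Jordan block has size 1, contributing (x + 5)
  λ = -1: largest Jordan block has size 2, contributing (x + 1)^2

So m_A(x) = (x + 1)^2*(x + 5) = x^3 + 7*x^2 + 11*x + 5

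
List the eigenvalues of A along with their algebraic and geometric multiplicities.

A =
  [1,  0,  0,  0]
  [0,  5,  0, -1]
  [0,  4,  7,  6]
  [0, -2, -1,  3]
λ = 1: alg = 1, geom = 1; λ = 5: alg = 3, geom = 1

Step 1 — factor the characteristic polynomial to read off the algebraic multiplicities:
  χ_A(x) = (x - 5)^3*(x - 1)

Step 2 — compute geometric multiplicities via the rank-nullity identity g(λ) = n − rank(A − λI):
  rank(A − (1)·I) = 3, so dim ker(A − (1)·I) = n − 3 = 1
  rank(A − (5)·I) = 3, so dim ker(A − (5)·I) = n − 3 = 1

Summary:
  λ = 1: algebraic multiplicity = 1, geometric multiplicity = 1
  λ = 5: algebraic multiplicity = 3, geometric multiplicity = 1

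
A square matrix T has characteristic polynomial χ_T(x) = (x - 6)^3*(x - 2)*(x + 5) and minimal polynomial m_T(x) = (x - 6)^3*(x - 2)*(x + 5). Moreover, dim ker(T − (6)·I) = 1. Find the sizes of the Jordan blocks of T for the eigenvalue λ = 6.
Block sizes for λ = 6: [3]

Step 1 — from the characteristic polynomial, algebraic multiplicity of λ = 6 is 3. From dim ker(T − (6)·I) = 1, there are exactly 1 Jordan blocks for λ = 6.
Step 2 — from the minimal polynomial, the factor (x − 6)^3 tells us the largest block for λ = 6 has size 3.
Step 3 — with total size 3, 1 blocks, and largest block 3, the block sizes (in nonincreasing order) are [3].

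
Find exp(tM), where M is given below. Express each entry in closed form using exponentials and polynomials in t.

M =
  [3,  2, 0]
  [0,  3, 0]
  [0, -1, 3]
e^{tM} =
  [exp(3*t), 2*t*exp(3*t), 0]
  [0, exp(3*t), 0]
  [0, -t*exp(3*t), exp(3*t)]

Strategy: write M = P · J · P⁻¹ where J is a Jordan canonical form, so e^{tM} = P · e^{tJ} · P⁻¹, and e^{tJ} can be computed block-by-block.

M has Jordan form
J =
  [3, 1, 0]
  [0, 3, 0]
  [0, 0, 3]
(up to reordering of blocks).

Per-block formulas:
  For a 2×2 Jordan block J_2(3): exp(t · J_2(3)) = e^(3t)·(I + t·N), where N is the 2×2 nilpotent shift.
  For a 1×1 block at λ = 3: exp(t · [3]) = [e^(3t)].

After assembling e^{tJ} and conjugating by P, we get:

e^{tM} =
  [exp(3*t), 2*t*exp(3*t), 0]
  [0, exp(3*t), 0]
  [0, -t*exp(3*t), exp(3*t)]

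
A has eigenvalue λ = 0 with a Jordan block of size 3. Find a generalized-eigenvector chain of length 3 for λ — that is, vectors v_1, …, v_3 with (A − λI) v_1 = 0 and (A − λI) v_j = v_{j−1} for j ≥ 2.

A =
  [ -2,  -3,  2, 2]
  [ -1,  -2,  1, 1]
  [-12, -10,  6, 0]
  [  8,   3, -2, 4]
A Jordan chain for λ = 0 of length 3:
v_1 = (-2, 0, -4, 2)ᵀ
v_2 = (-3, -2, -10, 3)ᵀ
v_3 = (0, 1, 0, 0)ᵀ

Let N = A − (0)·I. We want v_3 with N^3 v_3 = 0 but N^2 v_3 ≠ 0; then v_{j-1} := N · v_j for j = 3, …, 2.

Pick v_3 = (0, 1, 0, 0)ᵀ.
Then v_2 = N · v_3 = (-3, -2, -10, 3)ᵀ.
Then v_1 = N · v_2 = (-2, 0, -4, 2)ᵀ.

Sanity check: (A − (0)·I) v_1 = (0, 0, 0, 0)ᵀ = 0. ✓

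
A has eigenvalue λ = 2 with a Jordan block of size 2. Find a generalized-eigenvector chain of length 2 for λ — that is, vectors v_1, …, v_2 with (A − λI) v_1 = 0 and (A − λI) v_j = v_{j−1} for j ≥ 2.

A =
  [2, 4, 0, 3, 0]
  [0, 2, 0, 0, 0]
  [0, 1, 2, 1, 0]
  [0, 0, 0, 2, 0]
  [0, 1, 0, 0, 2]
A Jordan chain for λ = 2 of length 2:
v_1 = (4, 0, 1, 0, 1)ᵀ
v_2 = (0, 1, 0, 0, 0)ᵀ

Let N = A − (2)·I. We want v_2 with N^2 v_2 = 0 but N^1 v_2 ≠ 0; then v_{j-1} := N · v_j for j = 2, …, 2.

Pick v_2 = (0, 1, 0, 0, 0)ᵀ.
Then v_1 = N · v_2 = (4, 0, 1, 0, 1)ᵀ.

Sanity check: (A − (2)·I) v_1 = (0, 0, 0, 0, 0)ᵀ = 0. ✓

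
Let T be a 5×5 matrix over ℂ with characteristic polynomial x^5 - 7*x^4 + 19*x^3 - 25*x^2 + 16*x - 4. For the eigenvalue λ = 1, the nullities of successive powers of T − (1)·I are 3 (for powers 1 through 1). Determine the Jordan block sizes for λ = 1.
Block sizes for λ = 1: [1, 1, 1]

From the dimensions of kernels of powers, the number of Jordan blocks of size at least j is d_j − d_{j−1} where d_j = dim ker(N^j) (with d_0 = 0). Computing the differences gives [3].
The number of blocks of size exactly k is (#blocks of size ≥ k) − (#blocks of size ≥ k + 1), so the partition is: 3 block(s) of size 1.
In nonincreasing order the block sizes are [1, 1, 1].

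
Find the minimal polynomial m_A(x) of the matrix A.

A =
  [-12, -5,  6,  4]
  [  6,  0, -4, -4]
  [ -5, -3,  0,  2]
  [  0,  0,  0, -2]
x^4 + 14*x^3 + 72*x^2 + 160*x + 128

The characteristic polynomial is χ_A(x) = (x + 2)*(x + 4)^3, so the eigenvalues are known. The minimal polynomial is
  m_A(x) = Π_λ (x − λ)^{k_λ}
where k_λ is the size of the *largest* Jordan block for λ (equivalently, the smallest k with (A − λI)^k v = 0 for every generalised eigenvector v of λ).

  λ = -4: largest Jordan block has size 3, contributing (x + 4)^3
  λ = -2: largest Jordan block has size 1, contributing (x + 2)

So m_A(x) = (x + 2)*(x + 4)^3 = x^4 + 14*x^3 + 72*x^2 + 160*x + 128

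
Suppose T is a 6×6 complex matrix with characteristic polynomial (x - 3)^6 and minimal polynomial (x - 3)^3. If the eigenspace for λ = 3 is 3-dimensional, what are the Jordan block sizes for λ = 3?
Block sizes for λ = 3: [3, 2, 1]

Step 1 — from the characteristic polynomial, algebraic multiplicity of λ = 3 is 6. From dim ker(T − (3)·I) = 3, there are exactly 3 Jordan blocks for λ = 3.
Step 2 — from the minimal polynomial, the factor (x − 3)^3 tells us the largest block for λ = 3 has size 3.
Step 3 — with total size 6, 3 blocks, and largest block 3, the block sizes (in nonincreasing order) are [3, 2, 1].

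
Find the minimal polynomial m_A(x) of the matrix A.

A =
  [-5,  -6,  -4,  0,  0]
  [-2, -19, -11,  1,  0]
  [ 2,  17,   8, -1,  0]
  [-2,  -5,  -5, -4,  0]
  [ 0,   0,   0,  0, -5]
x^3 + 15*x^2 + 75*x + 125

The characteristic polynomial is χ_A(x) = (x + 5)^5, so the eigenvalues are known. The minimal polynomial is
  m_A(x) = Π_λ (x − λ)^{k_λ}
where k_λ is the size of the *largest* Jordan block for λ (equivalently, the smallest k with (A − λI)^k v = 0 for every generalised eigenvector v of λ).

  λ = -5: largest Jordan block has size 3, contributing (x + 5)^3

So m_A(x) = (x + 5)^3 = x^3 + 15*x^2 + 75*x + 125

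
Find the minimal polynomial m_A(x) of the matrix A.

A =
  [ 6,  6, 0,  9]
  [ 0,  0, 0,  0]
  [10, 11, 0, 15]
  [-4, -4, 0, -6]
x^2

The characteristic polynomial is χ_A(x) = x^4, so the eigenvalues are known. The minimal polynomial is
  m_A(x) = Π_λ (x − λ)^{k_λ}
where k_λ is the size of the *largest* Jordan block for λ (equivalently, the smallest k with (A − λI)^k v = 0 for every generalised eigenvector v of λ).

  λ = 0: largest Jordan block has size 2, contributing (x − 0)^2

So m_A(x) = x^2 = x^2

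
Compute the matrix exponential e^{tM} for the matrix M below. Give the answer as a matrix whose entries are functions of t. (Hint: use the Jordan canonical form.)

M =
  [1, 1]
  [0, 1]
e^{tM} =
  [exp(t), t*exp(t)]
  [0, exp(t)]

Strategy: write M = P · J · P⁻¹ where J is a Jordan canonical form, so e^{tM} = P · e^{tJ} · P⁻¹, and e^{tJ} can be computed block-by-block.

M has Jordan form
J =
  [1, 1]
  [0, 1]
(up to reordering of blocks).

Per-block formulas:
  For a 2×2 Jordan block J_2(1): exp(t · J_2(1)) = e^(1t)·(I + t·N), where N is the 2×2 nilpotent shift.

After assembling e^{tJ} and conjugating by P, we get:

e^{tM} =
  [exp(t), t*exp(t)]
  [0, exp(t)]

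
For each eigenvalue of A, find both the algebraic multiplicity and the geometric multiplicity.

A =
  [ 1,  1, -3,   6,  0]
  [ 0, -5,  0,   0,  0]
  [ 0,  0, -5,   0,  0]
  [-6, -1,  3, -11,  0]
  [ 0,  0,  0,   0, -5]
λ = -5: alg = 5, geom = 4

Step 1 — factor the characteristic polynomial to read off the algebraic multiplicities:
  χ_A(x) = (x + 5)^5

Step 2 — compute geometric multiplicities via the rank-nullity identity g(λ) = n − rank(A − λI):
  rank(A − (-5)·I) = 1, so dim ker(A − (-5)·I) = n − 1 = 4

Summary:
  λ = -5: algebraic multiplicity = 5, geometric multiplicity = 4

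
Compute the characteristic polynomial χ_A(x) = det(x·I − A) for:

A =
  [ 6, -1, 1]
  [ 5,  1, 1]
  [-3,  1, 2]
x^3 - 9*x^2 + 27*x - 27

Expanding det(x·I − A) (e.g. by cofactor expansion or by noting that A is similar to its Jordan form J, which has the same characteristic polynomial as A) gives
  χ_A(x) = x^3 - 9*x^2 + 27*x - 27
which factors as (x - 3)^3. The eigenvalues (with algebraic multiplicities) are λ = 3 with multiplicity 3.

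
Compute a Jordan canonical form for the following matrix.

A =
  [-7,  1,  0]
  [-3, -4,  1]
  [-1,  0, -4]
J_3(-5)

The characteristic polynomial is
  det(x·I − A) = x^3 + 15*x^2 + 75*x + 125 = (x + 5)^3

Eigenvalues and multiplicities (the geometric multiplicity of λ is n − rank(A − λI), which equals the number of Jordan blocks for λ):
  λ = -5: algebraic multiplicity = 3, geometric multiplicity = 1

Determining the block sizes for each eigenvalue:
  λ = -5: one block (gm = 1), so the single block has size am = 3 → block sizes [3]

Assembling the blocks gives a Jordan form
J =
  [-5,  1,  0]
  [ 0, -5,  1]
  [ 0,  0, -5]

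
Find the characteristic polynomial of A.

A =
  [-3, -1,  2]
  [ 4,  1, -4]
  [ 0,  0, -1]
x^3 + 3*x^2 + 3*x + 1

Expanding det(x·I − A) (e.g. by cofactor expansion or by noting that A is similar to its Jordan form J, which has the same characteristic polynomial as A) gives
  χ_A(x) = x^3 + 3*x^2 + 3*x + 1
which factors as (x + 1)^3. The eigenvalues (with algebraic multiplicities) are λ = -1 with multiplicity 3.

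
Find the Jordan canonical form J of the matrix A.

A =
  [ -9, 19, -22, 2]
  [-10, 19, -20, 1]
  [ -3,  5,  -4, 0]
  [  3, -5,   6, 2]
J_3(2) ⊕ J_1(2)

The characteristic polynomial is
  det(x·I − A) = x^4 - 8*x^3 + 24*x^2 - 32*x + 16 = (x - 2)^4

Eigenvalues and multiplicities (the geometric multiplicity of λ is n − rank(A − λI), which equals the number of Jordan blocks for λ):
  λ = 2: algebraic multiplicity = 4, geometric multiplicity = 2

Determining the block sizes for each eigenvalue:
  λ = 2: with am = 4 and gm = 2, the partition is not yet determined (e.g. several partitions of 4 into 2 parts exist). Let N = A − (2)·I. Computing rank(N^1) = 2, rank(N^2) = 1, rank(N^3) = 0; the number of blocks of size ≥ j is rank(N^{j−1}) − rank(N^j), giving [2, 1, 1]. So we have 1 block(s) of size 3, 1 block(s) of size 1 → block sizes [3, 1]

Assembling the blocks gives a Jordan form
J =
  [2, 1, 0, 0]
  [0, 2, 1, 0]
  [0, 0, 2, 0]
  [0, 0, 0, 2]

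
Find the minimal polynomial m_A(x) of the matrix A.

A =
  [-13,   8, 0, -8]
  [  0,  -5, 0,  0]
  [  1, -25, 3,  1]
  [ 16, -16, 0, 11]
x^3 - x^2 - 21*x + 45

The characteristic polynomial is χ_A(x) = (x - 3)^2*(x + 5)^2, so the eigenvalues are known. The minimal polynomial is
  m_A(x) = Π_λ (x − λ)^{k_λ}
where k_λ is the size of the *largest* Jordan block for λ (equivalently, the smallest k with (A − λI)^k v = 0 for every generalised eigenvector v of λ).

  λ = -5: largest Jordan block has size 1, contributing (x + 5)
  λ = 3: largest Jordan block has size 2, contributing (x − 3)^2

So m_A(x) = (x - 3)^2*(x + 5) = x^3 - x^2 - 21*x + 45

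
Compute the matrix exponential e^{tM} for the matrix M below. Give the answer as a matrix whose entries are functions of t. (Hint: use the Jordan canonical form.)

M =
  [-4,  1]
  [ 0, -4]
e^{tM} =
  [exp(-4*t), t*exp(-4*t)]
  [0, exp(-4*t)]

Strategy: write M = P · J · P⁻¹ where J is a Jordan canonical form, so e^{tM} = P · e^{tJ} · P⁻¹, and e^{tJ} can be computed block-by-block.

M has Jordan form
J =
  [-4,  1]
  [ 0, -4]
(up to reordering of blocks).

Per-block formulas:
  For a 2×2 Jordan block J_2(-4): exp(t · J_2(-4)) = e^(-4t)·(I + t·N), where N is the 2×2 nilpotent shift.

After assembling e^{tJ} and conjugating by P, we get:

e^{tM} =
  [exp(-4*t), t*exp(-4*t)]
  [0, exp(-4*t)]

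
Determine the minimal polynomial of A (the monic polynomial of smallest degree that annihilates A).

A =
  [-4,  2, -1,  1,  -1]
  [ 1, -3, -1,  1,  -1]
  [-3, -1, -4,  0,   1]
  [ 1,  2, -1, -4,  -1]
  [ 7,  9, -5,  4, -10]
x^2 + 10*x + 25

The characteristic polynomial is χ_A(x) = (x + 5)^5, so the eigenvalues are known. The minimal polynomial is
  m_A(x) = Π_λ (x − λ)^{k_λ}
where k_λ is the size of the *largest* Jordan block for λ (equivalently, the smallest k with (A − λI)^k v = 0 for every generalised eigenvector v of λ).

  λ = -5: largest Jordan block has size 2, contributing (x + 5)^2

So m_A(x) = (x + 5)^2 = x^2 + 10*x + 25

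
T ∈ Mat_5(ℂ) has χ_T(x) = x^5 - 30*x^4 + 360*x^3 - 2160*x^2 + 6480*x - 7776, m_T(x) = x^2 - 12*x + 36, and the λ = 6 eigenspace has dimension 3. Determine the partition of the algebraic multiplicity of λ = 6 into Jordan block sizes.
Block sizes for λ = 6: [2, 2, 1]

Step 1 — from the characteristic polynomial, algebraic multiplicity of λ = 6 is 5. From dim ker(T − (6)·I) = 3, there are exactly 3 Jordan blocks for λ = 6.
Step 2 — from the minimal polynomial, the factor (x − 6)^2 tells us the largest block for λ = 6 has size 2.
Step 3 — with total size 5, 3 blocks, and largest block 2, the block sizes (in nonincreasing order) are [2, 2, 1].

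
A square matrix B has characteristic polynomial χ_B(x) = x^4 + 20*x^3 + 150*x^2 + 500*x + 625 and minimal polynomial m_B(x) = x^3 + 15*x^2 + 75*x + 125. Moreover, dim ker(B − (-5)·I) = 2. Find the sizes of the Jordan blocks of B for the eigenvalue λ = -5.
Block sizes for λ = -5: [3, 1]

Step 1 — from the characteristic polynomial, algebraic multiplicity of λ = -5 is 4. From dim ker(B − (-5)·I) = 2, there are exactly 2 Jordan blocks for λ = -5.
Step 2 — from the minimal polynomial, the factor (x + 5)^3 tells us the largest block for λ = -5 has size 3.
Step 3 — with total size 4, 2 blocks, and largest block 3, the block sizes (in nonincreasing order) are [3, 1].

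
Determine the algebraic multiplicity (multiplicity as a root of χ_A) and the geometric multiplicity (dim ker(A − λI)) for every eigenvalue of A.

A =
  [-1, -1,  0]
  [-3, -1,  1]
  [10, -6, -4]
λ = -2: alg = 3, geom = 1

Step 1 — factor the characteristic polynomial to read off the algebraic multiplicities:
  χ_A(x) = (x + 2)^3

Step 2 — compute geometric multiplicities via the rank-nullity identity g(λ) = n − rank(A − λI):
  rank(A − (-2)·I) = 2, so dim ker(A − (-2)·I) = n − 2 = 1

Summary:
  λ = -2: algebraic multiplicity = 3, geometric multiplicity = 1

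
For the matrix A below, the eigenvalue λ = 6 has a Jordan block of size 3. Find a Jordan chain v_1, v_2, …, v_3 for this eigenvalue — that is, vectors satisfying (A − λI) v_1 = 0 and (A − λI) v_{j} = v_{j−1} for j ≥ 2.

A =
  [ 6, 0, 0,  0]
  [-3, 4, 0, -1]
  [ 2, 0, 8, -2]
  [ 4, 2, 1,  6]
A Jordan chain for λ = 6 of length 3:
v_1 = (0, 2, -4, -4)ᵀ
v_2 = (0, -3, 2, 4)ᵀ
v_3 = (1, 0, 0, 0)ᵀ

Let N = A − (6)·I. We want v_3 with N^3 v_3 = 0 but N^2 v_3 ≠ 0; then v_{j-1} := N · v_j for j = 3, …, 2.

Pick v_3 = (1, 0, 0, 0)ᵀ.
Then v_2 = N · v_3 = (0, -3, 2, 4)ᵀ.
Then v_1 = N · v_2 = (0, 2, -4, -4)ᵀ.

Sanity check: (A − (6)·I) v_1 = (0, 0, 0, 0)ᵀ = 0. ✓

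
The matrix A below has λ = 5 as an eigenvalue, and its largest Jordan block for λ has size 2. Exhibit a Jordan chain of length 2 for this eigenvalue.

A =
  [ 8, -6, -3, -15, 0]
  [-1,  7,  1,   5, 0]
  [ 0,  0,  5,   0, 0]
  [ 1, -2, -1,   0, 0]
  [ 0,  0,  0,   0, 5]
A Jordan chain for λ = 5 of length 2:
v_1 = (3, -1, 0, 1, 0)ᵀ
v_2 = (1, 0, 0, 0, 0)ᵀ

Let N = A − (5)·I. We want v_2 with N^2 v_2 = 0 but N^1 v_2 ≠ 0; then v_{j-1} := N · v_j for j = 2, …, 2.

Pick v_2 = (1, 0, 0, 0, 0)ᵀ.
Then v_1 = N · v_2 = (3, -1, 0, 1, 0)ᵀ.

Sanity check: (A − (5)·I) v_1 = (0, 0, 0, 0, 0)ᵀ = 0. ✓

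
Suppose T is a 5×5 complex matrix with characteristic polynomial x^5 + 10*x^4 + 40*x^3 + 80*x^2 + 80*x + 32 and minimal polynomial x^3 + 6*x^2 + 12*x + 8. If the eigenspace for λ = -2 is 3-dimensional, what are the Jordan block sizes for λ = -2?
Block sizes for λ = -2: [3, 1, 1]

Step 1 — from the characteristic polynomial, algebraic multiplicity of λ = -2 is 5. From dim ker(T − (-2)·I) = 3, there are exactly 3 Jordan blocks for λ = -2.
Step 2 — from the minimal polynomial, the factor (x + 2)^3 tells us the largest block for λ = -2 has size 3.
Step 3 — with total size 5, 3 blocks, and largest block 3, the block sizes (in nonincreasing order) are [3, 1, 1].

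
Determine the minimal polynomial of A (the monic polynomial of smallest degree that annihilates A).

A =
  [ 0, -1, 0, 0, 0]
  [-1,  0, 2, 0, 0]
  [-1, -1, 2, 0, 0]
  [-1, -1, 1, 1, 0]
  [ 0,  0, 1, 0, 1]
x^3 - 2*x^2 + x

The characteristic polynomial is χ_A(x) = x*(x - 1)^4, so the eigenvalues are known. The minimal polynomial is
  m_A(x) = Π_λ (x − λ)^{k_λ}
where k_λ is the size of the *largest* Jordan block for λ (equivalently, the smallest k with (A − λI)^k v = 0 for every generalised eigenvector v of λ).

  λ = 0: largest Jordan block has size 1, contributing (x − 0)
  λ = 1: largest Jordan block has size 2, contributing (x − 1)^2

So m_A(x) = x*(x - 1)^2 = x^3 - 2*x^2 + x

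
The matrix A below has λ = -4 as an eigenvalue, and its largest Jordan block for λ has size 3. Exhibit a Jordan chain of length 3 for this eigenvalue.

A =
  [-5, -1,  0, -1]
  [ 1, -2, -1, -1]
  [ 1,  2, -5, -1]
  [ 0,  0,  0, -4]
A Jordan chain for λ = -4 of length 3:
v_1 = (-1, 1, 1, 0)ᵀ
v_2 = (-1, 2, 2, 0)ᵀ
v_3 = (0, 1, 0, 0)ᵀ

Let N = A − (-4)·I. We want v_3 with N^3 v_3 = 0 but N^2 v_3 ≠ 0; then v_{j-1} := N · v_j for j = 3, …, 2.

Pick v_3 = (0, 1, 0, 0)ᵀ.
Then v_2 = N · v_3 = (-1, 2, 2, 0)ᵀ.
Then v_1 = N · v_2 = (-1, 1, 1, 0)ᵀ.

Sanity check: (A − (-4)·I) v_1 = (0, 0, 0, 0)ᵀ = 0. ✓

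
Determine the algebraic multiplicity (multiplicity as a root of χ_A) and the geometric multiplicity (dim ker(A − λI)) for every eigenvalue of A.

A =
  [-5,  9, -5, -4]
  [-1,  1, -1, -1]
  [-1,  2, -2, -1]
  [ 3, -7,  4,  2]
λ = -1: alg = 4, geom = 2

Step 1 — factor the characteristic polynomial to read off the algebraic multiplicities:
  χ_A(x) = (x + 1)^4

Step 2 — compute geometric multiplicities via the rank-nullity identity g(λ) = n − rank(A − λI):
  rank(A − (-1)·I) = 2, so dim ker(A − (-1)·I) = n − 2 = 2

Summary:
  λ = -1: algebraic multiplicity = 4, geometric multiplicity = 2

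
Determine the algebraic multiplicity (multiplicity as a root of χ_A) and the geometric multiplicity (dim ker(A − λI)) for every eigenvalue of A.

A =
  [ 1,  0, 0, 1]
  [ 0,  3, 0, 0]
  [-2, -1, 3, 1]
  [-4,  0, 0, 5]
λ = 3: alg = 4, geom = 2

Step 1 — factor the characteristic polynomial to read off the algebraic multiplicities:
  χ_A(x) = (x - 3)^4

Step 2 — compute geometric multiplicities via the rank-nullity identity g(λ) = n − rank(A − λI):
  rank(A − (3)·I) = 2, so dim ker(A − (3)·I) = n − 2 = 2

Summary:
  λ = 3: algebraic multiplicity = 4, geometric multiplicity = 2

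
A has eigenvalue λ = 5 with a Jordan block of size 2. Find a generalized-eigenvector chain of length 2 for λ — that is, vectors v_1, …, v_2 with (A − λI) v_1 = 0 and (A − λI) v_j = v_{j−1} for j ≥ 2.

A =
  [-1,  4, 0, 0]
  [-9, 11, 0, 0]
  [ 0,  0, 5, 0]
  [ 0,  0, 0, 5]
A Jordan chain for λ = 5 of length 2:
v_1 = (-6, -9, 0, 0)ᵀ
v_2 = (1, 0, 0, 0)ᵀ

Let N = A − (5)·I. We want v_2 with N^2 v_2 = 0 but N^1 v_2 ≠ 0; then v_{j-1} := N · v_j for j = 2, …, 2.

Pick v_2 = (1, 0, 0, 0)ᵀ.
Then v_1 = N · v_2 = (-6, -9, 0, 0)ᵀ.

Sanity check: (A − (5)·I) v_1 = (0, 0, 0, 0)ᵀ = 0. ✓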